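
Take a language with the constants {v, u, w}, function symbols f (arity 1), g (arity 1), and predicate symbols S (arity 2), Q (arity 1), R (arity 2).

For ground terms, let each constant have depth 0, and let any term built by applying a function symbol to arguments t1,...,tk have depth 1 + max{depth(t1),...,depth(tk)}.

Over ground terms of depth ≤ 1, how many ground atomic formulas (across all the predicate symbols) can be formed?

First count ground terms of depth ≤ 1.
Let N_k = |{terms of depth ≤ k}|. Then N_0 = 3 and N_k = 3 + N_{k-1} + N_{k-1} for k ≥ 1 (one summand per function symbol, arity giving the exponent).
N_0 = 3
N_1 = 3 + 3 + 3 = 9
Explicitly: v, u, w, f(v), f(u), f(w), g(v), g(u), g(w).
So |H| = 9.
For each predicate symbol, the number of ground atoms is |H| raised to its arity; summing:
  S: 9^2 = 81;  Q: 9;  R: 9^2 = 81
Total ground atoms: 81 + 9 + 81 = 171.

171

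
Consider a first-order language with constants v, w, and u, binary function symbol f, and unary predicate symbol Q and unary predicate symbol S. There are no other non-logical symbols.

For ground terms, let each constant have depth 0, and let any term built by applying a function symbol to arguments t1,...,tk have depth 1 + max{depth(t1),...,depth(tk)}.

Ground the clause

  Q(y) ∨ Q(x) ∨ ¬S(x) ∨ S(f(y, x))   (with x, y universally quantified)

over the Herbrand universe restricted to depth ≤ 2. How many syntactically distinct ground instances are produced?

21609

Ground terms of depth ≤ 2:
  Let N_k = |{terms of depth ≤ k}|. Then N_0 = 3 and N_k = 3 + N_{k-1}^2 for k ≥ 1 (one summand per function symbol, arity giving the exponent).
  N_0 = 3
  N_1 = 3 + 3^2 = 12
  N_2 = 3 + 12^2 = 147
So there are 147 ground terms available for substitution.
There are 2 variables to instantiate (x, y), each occurring in at least one literal, so different choices give different ground instances.
Number of ground instances = 147^2 = 21609.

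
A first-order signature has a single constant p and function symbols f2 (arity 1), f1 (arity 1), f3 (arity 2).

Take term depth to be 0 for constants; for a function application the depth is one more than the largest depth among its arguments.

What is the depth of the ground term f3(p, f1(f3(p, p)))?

3

depth(f3(p, p)) = 1 + max(0, 0) = 1
depth(f1(f3(p, p))) = 1 + depth(f3(p, p)) = 1 + 1 = 2
depth(f3(p, f1(f3(p, p)))) = 1 + max(0, 2) = 3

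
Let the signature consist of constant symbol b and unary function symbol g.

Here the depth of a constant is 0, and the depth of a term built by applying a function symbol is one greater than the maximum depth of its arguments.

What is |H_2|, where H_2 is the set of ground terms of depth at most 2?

Write N_k for the number of ground terms of depth ≤ k. A term of depth ≤ k is either a constant or a function symbol applied to arguments of depth ≤ k−1, so N_k = 1 + N_{k-1}.
N_0 = 1
N_1 = 1 + 1 = 2
N_2 = 1 + 2 = 3

3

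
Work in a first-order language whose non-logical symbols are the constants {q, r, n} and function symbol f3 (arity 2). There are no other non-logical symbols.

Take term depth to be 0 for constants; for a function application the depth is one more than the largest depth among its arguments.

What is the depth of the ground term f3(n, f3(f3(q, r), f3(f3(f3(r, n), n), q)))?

5

depth(f3(q, r)) = 1 + max(0, 0) = 1
depth(f3(r, n)) = 1 + max(0, 0) = 1
depth(f3(f3(r, n), n)) = 1 + max(1, 0) = 2
depth(f3(f3(f3(r, n), n), q)) = 1 + max(2, 0) = 3
depth(f3(f3(q, r), f3(f3(f3(r, n), n), q))) = 1 + max(1, 3) = 4
depth(f3(n, f3(f3(q, r), f3(f3(f3(r, n), n), q)))) = 1 + max(0, 4) = 5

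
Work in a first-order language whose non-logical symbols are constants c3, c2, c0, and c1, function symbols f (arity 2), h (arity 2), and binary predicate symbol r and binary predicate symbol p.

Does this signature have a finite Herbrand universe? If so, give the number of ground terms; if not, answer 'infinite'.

infinite

The signature has at least one function symbol (f, arity 2) and at least one constant (c3).
Iterating f gives infinitely many distinct ground terms: c3, f(c3, c3), f(f(c3, c3), f(c3, c3)), ...
So the Herbrand universe is infinite.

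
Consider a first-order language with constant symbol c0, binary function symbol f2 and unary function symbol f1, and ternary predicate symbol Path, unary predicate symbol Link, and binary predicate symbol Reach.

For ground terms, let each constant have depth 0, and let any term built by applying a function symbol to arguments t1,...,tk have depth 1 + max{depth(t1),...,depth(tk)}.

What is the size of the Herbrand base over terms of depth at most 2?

First count ground terms of depth ≤ 2.
Write N_k for the number of ground terms of depth ≤ k. A term of depth ≤ k is either a constant or a function symbol applied to arguments of depth ≤ k−1, so N_k = 1 + N_{k-1}^2 + N_{k-1}.
N_0 = 1
N_1 = 1 + 1^2 + 1 = 3
N_2 = 1 + 3^2 + 3 = 13
So |H| = 13.
Ground atoms are formed by filling each argument slot of a predicate with a term from H, so an r-ary predicate gives |H|^r atoms:
  Path: 13^3 = 2197;  Link: 13;  Reach: 13^2 = 169
Total ground atoms: 2197 + 13 + 169 = 2379.

2379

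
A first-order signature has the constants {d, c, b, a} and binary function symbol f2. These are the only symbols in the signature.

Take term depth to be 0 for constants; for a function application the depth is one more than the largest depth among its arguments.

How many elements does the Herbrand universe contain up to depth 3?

163220

If N_k denotes the number of depth-≤k ground terms, the 4 constants give N_0 = 4, and each function symbol of arity r contributes N_{k-1}^r new terms at level k: N_k = 4 + N_{k-1}^2.
N_0 = 4
N_1 = 4 + 4^2 = 20
N_2 = 4 + 20^2 = 404
N_3 = 4 + 404^2 = 163220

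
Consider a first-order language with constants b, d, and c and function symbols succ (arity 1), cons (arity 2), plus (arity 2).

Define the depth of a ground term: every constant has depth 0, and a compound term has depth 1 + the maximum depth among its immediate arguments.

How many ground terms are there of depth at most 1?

24

If N_k denotes the number of depth-≤k ground terms, the 3 constants give N_0 = 3, and each function symbol of arity r contributes N_{k-1}^r new terms at level k: N_k = 3 + N_{k-1} + N_{k-1}^2 + N_{k-1}^2.
N_0 = 3
N_1 = 3 + 3 + 3^2 + 3^2 = 24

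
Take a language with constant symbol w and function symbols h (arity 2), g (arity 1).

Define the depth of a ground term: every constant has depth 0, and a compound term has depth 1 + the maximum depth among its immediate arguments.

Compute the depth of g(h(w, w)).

2

depth(h(w, w)) = 1 + max(0, 0) = 1
depth(g(h(w, w))) = 1 + depth(h(w, w)) = 1 + 1 = 2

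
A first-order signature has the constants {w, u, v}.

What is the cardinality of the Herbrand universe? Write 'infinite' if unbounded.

There are no function symbols, so every ground term is one of the 3 constants.
The Herbrand universe is {w, u, v}, which is finite with 3 elements.

3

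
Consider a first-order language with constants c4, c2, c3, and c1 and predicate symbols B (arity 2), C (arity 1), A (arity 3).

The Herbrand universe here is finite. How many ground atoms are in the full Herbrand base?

With no function symbols, the Herbrand universe is just the 4 constants.
Ground atoms per predicate: B: 4^2 = 16, C: 4, A: 4^3 = 64.
Herbrand base size = 16 + 4 + 64 = 84.

84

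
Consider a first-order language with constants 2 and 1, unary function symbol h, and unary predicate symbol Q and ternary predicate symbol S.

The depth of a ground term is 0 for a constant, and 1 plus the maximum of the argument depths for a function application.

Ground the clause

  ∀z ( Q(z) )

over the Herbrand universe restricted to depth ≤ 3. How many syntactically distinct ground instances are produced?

8

Ground terms of depth ≤ 3:
  Let N_k = |{terms of depth ≤ k}|. Then N_0 = 2 and N_k = 2 + N_{k-1} for k ≥ 1 (one summand per function symbol, arity giving the exponent).
  N_0 = 2
  N_1 = 2 + 2 = 4
  N_2 = 2 + 4 = 6
  N_3 = 2 + 6 = 8
  Explicitly: 2, 1, h(2), h(1), h(h(2)), h(h(1)), h(h(h(2))), h(h(h(1))).
So there are 8 ground terms available for substitution.
There is 1 variable to instantiate (z),  occurring in at least one literal, so different choices give different ground instances.
Number of ground instances = 8.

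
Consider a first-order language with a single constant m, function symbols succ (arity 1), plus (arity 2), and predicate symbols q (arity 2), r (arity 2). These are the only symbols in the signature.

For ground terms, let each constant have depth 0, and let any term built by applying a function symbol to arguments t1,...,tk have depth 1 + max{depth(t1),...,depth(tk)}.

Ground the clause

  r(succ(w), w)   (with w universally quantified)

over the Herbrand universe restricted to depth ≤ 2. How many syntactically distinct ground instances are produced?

Ground terms of depth ≤ 2:
  If N_k denotes the number of depth-≤k ground terms, the 1 constant gives N_0 = 1, and each function symbol of arity r contributes N_{k-1}^r new terms at level k: N_k = 1 + N_{k-1} + N_{k-1}^2.
  N_0 = 1
  N_1 = 1 + 1 + 1^2 = 3
  N_2 = 1 + 3 + 3^2 = 13
So there are 13 ground terms available for substitution.
There is 1 variable to instantiate (w),  occurring in at least one literal, so different choices give different ground instances.
Number of ground instances = 13.

13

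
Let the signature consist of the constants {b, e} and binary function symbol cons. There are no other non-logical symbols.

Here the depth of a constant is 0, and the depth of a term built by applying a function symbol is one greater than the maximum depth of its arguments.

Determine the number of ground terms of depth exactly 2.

32

Count level by level. With function symbols cons/2, the terms of depth ≤ k are the 2 constants together with each function applied to depth-≤(k−1) tuples, so N_k = 2 + N_{k-1}^2.
N_0 = 2
N_1 = 2 + 2^2 = 6
N_2 = 2 + 6^2 = 38
Terms of depth exactly 2: N_2 − N_1 = 38 − 6 = 32.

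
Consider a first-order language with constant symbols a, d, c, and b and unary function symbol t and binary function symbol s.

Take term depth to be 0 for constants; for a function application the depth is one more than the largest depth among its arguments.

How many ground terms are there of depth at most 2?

Count level by level. With function symbols t/1, s/2, the terms of depth ≤ k are the 4 constants together with each function applied to depth-≤(k−1) tuples, so N_k = 4 + N_{k-1} + N_{k-1}^2.
N_0 = 4
N_1 = 4 + 4 + 4^2 = 24
N_2 = 4 + 24 + 24^2 = 604

604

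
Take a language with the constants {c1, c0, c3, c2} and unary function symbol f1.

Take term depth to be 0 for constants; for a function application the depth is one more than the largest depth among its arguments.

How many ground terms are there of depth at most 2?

12

Let N_k count ground terms of depth at most k. Each non-constant term of depth ≤ k is some function symbol applied to depth-≤(k−1) arguments, giving N_k = 4 + N_{k-1}.
N_0 = 4
N_1 = 4 + 4 = 8
N_2 = 4 + 8 = 12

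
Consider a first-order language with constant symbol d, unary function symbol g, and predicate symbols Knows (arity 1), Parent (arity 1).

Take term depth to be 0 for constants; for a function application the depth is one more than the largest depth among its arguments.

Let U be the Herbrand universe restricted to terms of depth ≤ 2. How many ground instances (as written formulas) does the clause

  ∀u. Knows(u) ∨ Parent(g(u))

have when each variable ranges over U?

Ground terms of depth ≤ 2:
  Let N_k count ground terms of depth at most k. Each non-constant term of depth ≤ k is some function symbol applied to depth-≤(k−1) arguments, giving N_k = 1 + N_{k-1}.
  N_0 = 1
  N_1 = 1 + 1 = 2
  N_2 = 1 + 2 = 3
  Explicitly: d, g(d), g(g(d)).
So there are 3 ground terms available for substitution.
The body mentions the single quantified variable u; since ground terms form a free algebra, no two substitutions collapse to the same formula.
Number of ground instances = 3.

3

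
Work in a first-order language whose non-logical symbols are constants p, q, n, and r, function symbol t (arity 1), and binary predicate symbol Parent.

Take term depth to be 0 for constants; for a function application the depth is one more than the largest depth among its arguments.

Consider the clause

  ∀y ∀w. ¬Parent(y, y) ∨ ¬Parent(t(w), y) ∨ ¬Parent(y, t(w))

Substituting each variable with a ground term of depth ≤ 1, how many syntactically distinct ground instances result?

Ground terms of depth ≤ 1:
  If N_k denotes the number of depth-≤k ground terms, the 4 constants give N_0 = 4, and each function symbol of arity r contributes N_{k-1}^r new terms at level k: N_k = 4 + N_{k-1}.
  N_0 = 4
  N_1 = 4 + 4 = 8
  Explicitly: p, q, n, r, t(p), t(q), t(n), t(r).
So there are 8 ground terms available for substitution.
Each of y, w ranges independently over the available ground terms, and distinct assignments produce distinct instances.
Number of ground instances = 8^2 = 64.

64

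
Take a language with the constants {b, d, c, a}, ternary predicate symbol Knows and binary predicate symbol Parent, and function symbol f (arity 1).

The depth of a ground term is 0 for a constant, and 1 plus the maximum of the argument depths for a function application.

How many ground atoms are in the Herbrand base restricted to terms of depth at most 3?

First count ground terms of depth ≤ 3.
Let N_k count ground terms of depth at most k. Each non-constant term of depth ≤ k is some function symbol applied to depth-≤(k−1) arguments, giving N_k = 4 + N_{k-1}.
N_0 = 4
N_1 = 4 + 4 = 8
N_2 = 4 + 8 = 12
N_3 = 4 + 12 = 16
So |H| = 16.
Each predicate of arity r yields |H|^r ground atoms (one per choice of an r-tuple from H):
  Knows: 16^3 = 4096;  Parent: 16^2 = 256
Total ground atoms: 4096 + 256 = 4352.

4352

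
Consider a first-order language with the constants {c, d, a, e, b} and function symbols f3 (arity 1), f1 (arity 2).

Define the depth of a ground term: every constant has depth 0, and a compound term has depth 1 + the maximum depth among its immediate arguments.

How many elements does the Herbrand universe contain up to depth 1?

Count level by level. With function symbols f3/1, f1/2, the terms of depth ≤ k are the 5 constants together with each function applied to depth-≤(k−1) tuples, so N_k = 5 + N_{k-1} + N_{k-1}^2.
N_0 = 5
N_1 = 5 + 5 + 5^2 = 35

35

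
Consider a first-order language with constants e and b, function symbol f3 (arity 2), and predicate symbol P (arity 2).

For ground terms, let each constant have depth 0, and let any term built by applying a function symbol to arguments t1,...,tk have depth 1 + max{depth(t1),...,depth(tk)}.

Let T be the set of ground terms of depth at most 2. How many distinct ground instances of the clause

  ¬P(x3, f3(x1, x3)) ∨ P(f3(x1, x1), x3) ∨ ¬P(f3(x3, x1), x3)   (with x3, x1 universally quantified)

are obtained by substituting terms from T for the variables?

Ground terms of depth ≤ 2:
  Let N_k = |{terms of depth ≤ k}|. Then N_0 = 2 and N_k = 2 + N_{k-1}^2 for k ≥ 1 (one summand per function symbol, arity giving the exponent).
  N_0 = 2
  N_1 = 2 + 2^2 = 6
  N_2 = 2 + 6^2 = 38
So there are 38 ground terms available for substitution.
Each of x3, x1 ranges independently over the available ground terms, and distinct assignments produce distinct instances.
Number of ground instances = 38^2 = 1444.

1444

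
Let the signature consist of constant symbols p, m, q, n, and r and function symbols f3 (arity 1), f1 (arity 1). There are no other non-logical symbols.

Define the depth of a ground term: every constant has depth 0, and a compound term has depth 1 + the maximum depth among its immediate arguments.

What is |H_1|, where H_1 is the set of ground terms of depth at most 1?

Let N_k = |{terms of depth ≤ k}|. Then N_0 = 5 and N_k = 5 + N_{k-1} + N_{k-1} for k ≥ 1 (one summand per function symbol, arity giving the exponent).
N_0 = 5
N_1 = 5 + 5 + 5 = 15

15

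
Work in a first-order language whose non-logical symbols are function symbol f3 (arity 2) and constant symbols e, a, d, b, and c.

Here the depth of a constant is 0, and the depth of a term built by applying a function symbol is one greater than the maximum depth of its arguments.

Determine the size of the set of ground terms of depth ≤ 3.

819030

Let N_k count ground terms of depth at most k. Each non-constant term of depth ≤ k is some function symbol applied to depth-≤(k−1) arguments, giving N_k = 5 + N_{k-1}^2.
N_0 = 5
N_1 = 5 + 5^2 = 30
N_2 = 5 + 30^2 = 905
N_3 = 5 + 905^2 = 819030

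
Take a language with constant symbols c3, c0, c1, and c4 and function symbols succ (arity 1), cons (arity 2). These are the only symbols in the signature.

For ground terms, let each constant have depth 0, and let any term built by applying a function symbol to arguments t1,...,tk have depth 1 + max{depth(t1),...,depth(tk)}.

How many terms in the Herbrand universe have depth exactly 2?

Let N_k count ground terms of depth at most k. Each non-constant term of depth ≤ k is some function symbol applied to depth-≤(k−1) arguments, giving N_k = 4 + N_{k-1} + N_{k-1}^2.
N_0 = 4
N_1 = 4 + 4 + 4^2 = 24
N_2 = 4 + 24 + 24^2 = 604
Terms of depth exactly 2: N_2 − N_1 = 604 − 24 = 580.

580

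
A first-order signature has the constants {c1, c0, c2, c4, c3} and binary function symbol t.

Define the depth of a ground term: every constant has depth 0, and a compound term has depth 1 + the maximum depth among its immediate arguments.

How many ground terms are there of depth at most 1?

30

Let N_k = |{terms of depth ≤ k}|. Then N_0 = 5 and N_k = 5 + N_{k-1}^2 for k ≥ 1 (one summand per function symbol, arity giving the exponent).
N_0 = 5
N_1 = 5 + 5^2 = 30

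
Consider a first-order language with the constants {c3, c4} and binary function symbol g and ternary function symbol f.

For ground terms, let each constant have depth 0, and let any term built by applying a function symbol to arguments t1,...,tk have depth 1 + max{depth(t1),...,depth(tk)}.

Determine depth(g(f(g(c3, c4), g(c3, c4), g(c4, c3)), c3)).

3

depth(g(c3, c4)) = 1 + max(0, 0) = 1
depth(g(c4, c3)) = 1 + max(0, 0) = 1
depth(f(g(c3, c4), g(c3, c4), g(c4, c3))) = 1 + max(1, 1, 1) = 2
depth(g(f(g(c3, c4), g(c3, c4), g(c4, c3)), c3)) = 1 + max(2, 0) = 3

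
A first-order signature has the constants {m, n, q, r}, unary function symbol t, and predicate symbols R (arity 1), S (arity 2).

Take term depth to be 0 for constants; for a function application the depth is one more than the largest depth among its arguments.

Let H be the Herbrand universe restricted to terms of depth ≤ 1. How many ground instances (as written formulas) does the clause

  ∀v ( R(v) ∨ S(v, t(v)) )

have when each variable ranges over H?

8

Ground terms of depth ≤ 1:
  Write N_k for the number of ground terms of depth ≤ k. A term of depth ≤ k is either a constant or a function symbol applied to arguments of depth ≤ k−1, so N_k = 4 + N_{k-1}.
  N_0 = 4
  N_1 = 4 + 4 = 8
So there are 8 ground terms available for substitution.
The clause has 1 distinct variable (v), which appears in the body. In the free term algebra distinct substitutions yield syntactically distinct ground instances.
Number of ground instances = 8.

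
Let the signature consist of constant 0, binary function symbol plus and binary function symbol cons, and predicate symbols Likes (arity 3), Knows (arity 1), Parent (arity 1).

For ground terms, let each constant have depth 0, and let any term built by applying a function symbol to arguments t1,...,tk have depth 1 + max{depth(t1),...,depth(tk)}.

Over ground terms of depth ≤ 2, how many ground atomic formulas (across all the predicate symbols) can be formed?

6897

First count ground terms of depth ≤ 2.
If N_k denotes the number of depth-≤k ground terms, the 1 constant gives N_0 = 1, and each function symbol of arity r contributes N_{k-1}^r new terms at level k: N_k = 1 + N_{k-1}^2 + N_{k-1}^2.
N_0 = 1
N_1 = 1 + 1^2 + 1^2 = 3
N_2 = 1 + 3^2 + 3^2 = 19
So |H| = 19.
For each predicate symbol, the number of ground atoms is |H| raised to its arity; summing:
  Likes: 19^3 = 6859;  Knows: 19;  Parent: 19
Total ground atoms: 6859 + 19 + 19 = 6897.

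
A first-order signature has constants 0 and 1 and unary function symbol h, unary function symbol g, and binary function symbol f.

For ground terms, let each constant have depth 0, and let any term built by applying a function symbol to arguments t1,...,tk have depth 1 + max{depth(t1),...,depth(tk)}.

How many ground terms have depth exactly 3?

15008

Write N_k for the number of ground terms of depth ≤ k. A term of depth ≤ k is either a constant or a function symbol applied to arguments of depth ≤ k−1, so N_k = 2 + N_{k-1} + N_{k-1} + N_{k-1}^2.
N_0 = 2
N_1 = 2 + 2 + 2 + 2^2 = 10
N_2 = 2 + 10 + 10 + 10^2 = 122
N_3 = 2 + 122 + 122 + 122^2 = 15130
Terms of depth exactly 3: N_3 − N_2 = 15130 − 122 = 15008.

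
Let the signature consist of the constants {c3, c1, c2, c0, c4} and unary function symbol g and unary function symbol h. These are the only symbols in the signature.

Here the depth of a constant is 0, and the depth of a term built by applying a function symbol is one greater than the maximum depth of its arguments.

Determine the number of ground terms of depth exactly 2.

20

Count level by level. With function symbols g/1, h/1, the terms of depth ≤ k are the 5 constants together with each function applied to depth-≤(k−1) tuples, so N_k = 5 + N_{k-1} + N_{k-1}.
N_0 = 5
N_1 = 5 + 5 + 5 = 15
N_2 = 5 + 15 + 15 = 35
Terms of depth exactly 2: N_2 − N_1 = 35 − 15 = 20.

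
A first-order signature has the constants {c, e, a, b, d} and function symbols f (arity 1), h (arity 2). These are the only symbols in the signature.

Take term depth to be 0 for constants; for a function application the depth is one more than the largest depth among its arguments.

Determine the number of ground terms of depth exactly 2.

Let N_k = |{terms of depth ≤ k}|. Then N_0 = 5 and N_k = 5 + N_{k-1} + N_{k-1}^2 for k ≥ 1 (one summand per function symbol, arity giving the exponent).
N_0 = 5
N_1 = 5 + 5 + 5^2 = 35
N_2 = 5 + 35 + 35^2 = 1265
Terms of depth exactly 2: N_2 − N_1 = 1265 − 35 = 1230.

1230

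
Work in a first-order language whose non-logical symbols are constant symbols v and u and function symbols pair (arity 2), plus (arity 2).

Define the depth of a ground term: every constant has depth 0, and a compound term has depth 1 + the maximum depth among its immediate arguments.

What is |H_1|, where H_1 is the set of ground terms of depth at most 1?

If N_k denotes the number of depth-≤k ground terms, the 2 constants give N_0 = 2, and each function symbol of arity r contributes N_{k-1}^r new terms at level k: N_k = 2 + N_{k-1}^2 + N_{k-1}^2.
N_0 = 2
N_1 = 2 + 2^2 + 2^2 = 10

10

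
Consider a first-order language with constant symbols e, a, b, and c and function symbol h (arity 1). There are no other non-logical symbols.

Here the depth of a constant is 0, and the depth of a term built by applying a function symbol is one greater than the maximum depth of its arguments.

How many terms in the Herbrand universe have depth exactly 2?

Count level by level. With function symbols h/1, the terms of depth ≤ k are the 4 constants together with each function applied to depth-≤(k−1) tuples, so N_k = 4 + N_{k-1}.
N_0 = 4
N_1 = 4 + 4 = 8
N_2 = 4 + 8 = 12
Terms of depth exactly 2: N_2 − N_1 = 12 − 8 = 4.

4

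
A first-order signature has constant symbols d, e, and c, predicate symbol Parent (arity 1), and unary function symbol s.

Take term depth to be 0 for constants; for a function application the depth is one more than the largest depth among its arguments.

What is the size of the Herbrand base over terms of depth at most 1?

First count ground terms of depth ≤ 1.
If N_k denotes the number of depth-≤k ground terms, the 3 constants give N_0 = 3, and each function symbol of arity r contributes N_{k-1}^r new terms at level k: N_k = 3 + N_{k-1}.
N_0 = 3
N_1 = 3 + 3 = 6
Explicitly: d, e, c, s(d), s(e), s(c).
So |H| = 6.
For each predicate symbol, the number of ground atoms is |H| raised to its arity; summing:
  Parent: 6
Total ground atoms: 6.

6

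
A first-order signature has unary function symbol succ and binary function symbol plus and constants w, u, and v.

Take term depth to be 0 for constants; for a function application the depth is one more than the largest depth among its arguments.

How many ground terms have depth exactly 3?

59052

Let N_k = |{terms of depth ≤ k}|. Then N_0 = 3 and N_k = 3 + N_{k-1} + N_{k-1}^2 for k ≥ 1 (one summand per function symbol, arity giving the exponent).
N_0 = 3
N_1 = 3 + 3 + 3^2 = 15
N_2 = 3 + 15 + 15^2 = 243
N_3 = 3 + 243 + 243^2 = 59295
Terms of depth exactly 3: N_3 − N_2 = 59295 − 243 = 59052.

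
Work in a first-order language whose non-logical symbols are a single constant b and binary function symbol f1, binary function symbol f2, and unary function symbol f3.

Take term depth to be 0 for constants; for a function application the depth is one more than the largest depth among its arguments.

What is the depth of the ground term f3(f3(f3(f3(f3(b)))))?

5

depth(f3(b)) = 1 + depth(b) = 1 + 0 = 1
depth(f3(f3(b))) = 1 + depth(f3(b)) = 1 + 1 = 2
depth(f3(f3(f3(b)))) = 1 + depth(f3(f3(b))) = 1 + 2 = 3
depth(f3(f3(f3(f3(b))))) = 1 + depth(f3(f3(f3(b)))) = 1 + 3 = 4
depth(f3(f3(f3(f3(f3(b)))))) = 1 + depth(f3(f3(f3(f3(b))))) = 1 + 4 = 5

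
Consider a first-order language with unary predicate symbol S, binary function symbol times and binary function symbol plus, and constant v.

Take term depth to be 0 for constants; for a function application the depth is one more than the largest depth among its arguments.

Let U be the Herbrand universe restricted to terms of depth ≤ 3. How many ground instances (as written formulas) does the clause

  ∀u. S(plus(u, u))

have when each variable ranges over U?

Ground terms of depth ≤ 3:
  Write N_k for the number of ground terms of depth ≤ k. A term of depth ≤ k is either a constant or a function symbol applied to arguments of depth ≤ k−1, so N_k = 1 + N_{k-1}^2 + N_{k-1}^2.
  N_0 = 1
  N_1 = 1 + 1^2 + 1^2 = 3
  N_2 = 1 + 3^2 + 3^2 = 19
  N_3 = 1 + 19^2 + 19^2 = 723
So there are 723 ground terms available for substitution.
The clause has 1 distinct variable (u), which appears in the body. In the free term algebra distinct substitutions yield syntactically distinct ground instances.
Number of ground instances = 723.

723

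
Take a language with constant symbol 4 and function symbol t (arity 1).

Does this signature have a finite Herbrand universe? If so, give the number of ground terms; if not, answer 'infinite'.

infinite

The signature has at least one function symbol (t, arity 1) and at least one constant (4).
Iterating t gives infinitely many distinct ground terms: 4, t(4), t(t(4)), ...
So the Herbrand universe is infinite.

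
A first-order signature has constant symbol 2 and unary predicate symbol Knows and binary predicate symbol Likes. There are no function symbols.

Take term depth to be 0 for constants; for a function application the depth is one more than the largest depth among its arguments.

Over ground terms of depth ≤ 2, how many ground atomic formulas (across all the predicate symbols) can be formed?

2

First count ground terms of depth ≤ 2.
With no function symbols every ground term is a constant, so there is exactly 1 ground term at every depth bound.
N_0 = 1
N_1 = 1
N_2 = 1
Explicitly: 2.
So |H| = 1.
Ground atoms are formed by filling each argument slot of a predicate with a term from H, so an r-ary predicate gives |H|^r atoms:
  Knows: 1;  Likes: 1^2 = 1
Total ground atoms: 1 + 1 = 2.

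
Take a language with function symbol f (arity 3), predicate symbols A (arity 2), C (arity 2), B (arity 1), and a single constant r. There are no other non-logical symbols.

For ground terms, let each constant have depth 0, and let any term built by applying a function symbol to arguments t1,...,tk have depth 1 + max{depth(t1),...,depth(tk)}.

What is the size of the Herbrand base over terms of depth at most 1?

10

First count ground terms of depth ≤ 1.
Let N_k count ground terms of depth at most k. Each non-constant term of depth ≤ k is some function symbol applied to depth-≤(k−1) arguments, giving N_k = 1 + N_{k-1}^3.
N_0 = 1
N_1 = 1 + 1^3 = 2
So |H| = 2.
A ground atom is a predicate applied to a tuple of terms from H, so the count is the sum over predicates of |H|^arity:
  A: 2^2 = 4;  C: 2^2 = 4;  B: 2
Total ground atoms: 4 + 4 + 2 = 10.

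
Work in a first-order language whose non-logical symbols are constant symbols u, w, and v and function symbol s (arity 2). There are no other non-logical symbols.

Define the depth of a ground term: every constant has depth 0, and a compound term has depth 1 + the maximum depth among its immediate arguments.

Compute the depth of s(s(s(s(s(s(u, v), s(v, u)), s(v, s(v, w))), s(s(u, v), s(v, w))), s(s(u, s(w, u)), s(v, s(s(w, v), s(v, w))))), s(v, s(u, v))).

6

depth(s(u, v)) = 1 + max(0, 0) = 1
depth(s(v, u)) = 1 + max(0, 0) = 1
depth(s(s(u, v), s(v, u))) = 1 + max(1, 1) = 2
depth(s(v, w)) = 1 + max(0, 0) = 1
depth(s(v, s(v, w))) = 1 + max(0, 1) = 2
depth(s(s(s(u, v), s(v, u)), s(v, s(v, w)))) = 1 + max(2, 2) = 3
depth(s(s(u, v), s(v, w))) = 1 + max(1, 1) = 2
depth(s(s(s(s(u, v), s(v, u)), s(v, s(v, w))), s(s(u, v), s(v, w)))) = 1 + max(3, 2) = 4
depth(s(w, u)) = 1 + max(0, 0) = 1
depth(s(u, s(w, u))) = 1 + max(0, 1) = 2
depth(s(w, v)) = 1 + max(0, 0) = 1
depth(s(s(w, v), s(v, w))) = 1 + max(1, 1) = 2
depth(s(v, s(s(w, v), s(v, w)))) = 1 + max(0, 2) = 3
depth(s(s(u, s(w, u)), s(v, s(s(w, v), s(v, w))))) = 1 + max(2, 3) = 4
depth(s(s(s(s(s(u, v), s(v, u)), s(v, s(v, w))), s(s(u, v), s(v, w))), s(s(u, s(w, u)), s(v, s(s(w, v), s(v, w)))))) = 1 + max(4, 4) = 5
depth(s(v, s(u, v))) = 1 + max(0, 1) = 2
depth(s(s(s(s(s(s(u, v), s(v, u)), s(v, s(v, w))), s(s(u, v), s(v, w))), s(s(u, s(w, u)), s(v, s(s(w, v), s(v, w))))), s(v, s(u, v)))) = 1 + max(5, 2) = 6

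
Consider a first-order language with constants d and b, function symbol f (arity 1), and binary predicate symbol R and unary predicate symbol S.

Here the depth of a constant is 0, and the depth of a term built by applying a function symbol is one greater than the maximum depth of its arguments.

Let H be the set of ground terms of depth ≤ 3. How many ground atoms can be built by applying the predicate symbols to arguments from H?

72

First count ground terms of depth ≤ 3.
Write N_k for the number of ground terms of depth ≤ k. A term of depth ≤ k is either a constant or a function symbol applied to arguments of depth ≤ k−1, so N_k = 2 + N_{k-1}.
N_0 = 2
N_1 = 2 + 2 = 4
N_2 = 2 + 4 = 6
N_3 = 2 + 6 = 8
So |H| = 8.
Each predicate of arity r yields |H|^r ground atoms (one per choice of an r-tuple from H):
  R: 8^2 = 64;  S: 8
Total ground atoms: 64 + 8 = 72.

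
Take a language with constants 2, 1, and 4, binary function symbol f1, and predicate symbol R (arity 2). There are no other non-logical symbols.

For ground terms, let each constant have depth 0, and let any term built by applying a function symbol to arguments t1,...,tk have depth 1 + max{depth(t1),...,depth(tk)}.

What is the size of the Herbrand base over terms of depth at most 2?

First count ground terms of depth ≤ 2.
Write N_k for the number of ground terms of depth ≤ k. A term of depth ≤ k is either a constant or a function symbol applied to arguments of depth ≤ k−1, so N_k = 3 + N_{k-1}^2.
N_0 = 3
N_1 = 3 + 3^2 = 12
N_2 = 3 + 12^2 = 147
So |H| = 147.
A ground atom is a predicate applied to a tuple of terms from H, so the count is the sum over predicates of |H|^arity:
  R: 147^2 = 21609
Total ground atoms: 21609.

21609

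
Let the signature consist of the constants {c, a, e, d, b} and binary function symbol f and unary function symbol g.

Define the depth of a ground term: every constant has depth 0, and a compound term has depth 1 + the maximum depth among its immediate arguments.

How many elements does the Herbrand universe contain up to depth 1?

Count level by level. With function symbols f/2, g/1, the terms of depth ≤ k are the 5 constants together with each function applied to depth-≤(k−1) tuples, so N_k = 5 + N_{k-1}^2 + N_{k-1}.
N_0 = 5
N_1 = 5 + 5^2 + 5 = 35

35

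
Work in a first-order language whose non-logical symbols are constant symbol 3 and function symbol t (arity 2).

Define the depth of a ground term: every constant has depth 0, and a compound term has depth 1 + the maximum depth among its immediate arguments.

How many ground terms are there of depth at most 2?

Write N_k for the number of ground terms of depth ≤ k. A term of depth ≤ k is either a constant or a function symbol applied to arguments of depth ≤ k−1, so N_k = 1 + N_{k-1}^2.
N_0 = 1
N_1 = 1 + 1^2 = 2
N_2 = 1 + 2^2 = 5
Explicitly: 3, t(3, 3), t(3, t(3, 3)), t(t(3, 3), 3), t(t(3, 3), t(3, 3)).

5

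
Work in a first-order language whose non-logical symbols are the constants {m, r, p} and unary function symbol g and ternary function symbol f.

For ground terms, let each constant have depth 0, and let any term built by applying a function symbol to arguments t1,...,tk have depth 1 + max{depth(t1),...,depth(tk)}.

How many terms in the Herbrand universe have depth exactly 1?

Let N_k = |{terms of depth ≤ k}|. Then N_0 = 3 and N_k = 3 + N_{k-1} + N_{k-1}^3 for k ≥ 1 (one summand per function symbol, arity giving the exponent).
N_0 = 3
N_1 = 3 + 3 + 3^3 = 33
Terms of depth exactly 1: N_1 − N_0 = 33 − 3 = 30.

30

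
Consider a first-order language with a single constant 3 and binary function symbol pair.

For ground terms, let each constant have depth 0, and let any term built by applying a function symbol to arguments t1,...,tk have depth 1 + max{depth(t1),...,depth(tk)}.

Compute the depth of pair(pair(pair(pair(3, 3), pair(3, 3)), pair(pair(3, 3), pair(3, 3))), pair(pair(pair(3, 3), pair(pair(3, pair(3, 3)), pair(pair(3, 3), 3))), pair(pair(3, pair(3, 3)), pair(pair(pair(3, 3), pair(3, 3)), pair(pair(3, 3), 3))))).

depth(pair(3, 3)) = 1 + max(0, 0) = 1
depth(pair(pair(3, 3), pair(3, 3))) = 1 + max(1, 1) = 2
depth(pair(pair(pair(3, 3), pair(3, 3)), pair(pair(3, 3), pair(3, 3)))) = 1 + max(2, 2) = 3
depth(pair(3, pair(3, 3))) = 1 + max(0, 1) = 2
depth(pair(pair(3, 3), 3)) = 1 + max(1, 0) = 2
depth(pair(pair(3, pair(3, 3)), pair(pair(3, 3), 3))) = 1 + max(2, 2) = 3
depth(pair(pair(3, 3), pair(pair(3, pair(3, 3)), pair(pair(3, 3), 3)))) = 1 + max(1, 3) = 4
depth(pair(pair(pair(3, 3), pair(3, 3)), pair(pair(3, 3), 3))) = 1 + max(2, 2) = 3
depth(pair(pair(3, pair(3, 3)), pair(pair(pair(3, 3), pair(3, 3)), pair(pair(3, 3), 3)))) = 1 + max(2, 3) = 4
depth(pair(pair(pair(3, 3), pair(pair(3, pair(3, 3)), pair(pair(3, 3), 3))), pair(pair(3, pair(3, 3)), pair(pair(pair(3, 3), pair(3, 3)), pair(pair(3, 3), 3))))) = 1 + max(4, 4) = 5
depth(pair(pair(pair(pair(3, 3), pair(3, 3)), pair(pair(3, 3), pair(3, 3))), pair(pair(pair(3, 3), pair(pair(3, pair(3, 3)), pair(pair(3, 3), 3))), pair(pair(3, pair(3, 3)), pair(pair(pair(3, 3), pair(3, 3)), pair(pair(3, 3), 3)))))) = 1 + max(3, 5) = 6

6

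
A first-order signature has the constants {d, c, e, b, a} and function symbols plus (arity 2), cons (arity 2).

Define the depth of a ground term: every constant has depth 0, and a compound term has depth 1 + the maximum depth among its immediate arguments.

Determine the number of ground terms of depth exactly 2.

6000

Let N_k = |{terms of depth ≤ k}|. Then N_0 = 5 and N_k = 5 + N_{k-1}^2 + N_{k-1}^2 for k ≥ 1 (one summand per function symbol, arity giving the exponent).
N_0 = 5
N_1 = 5 + 5^2 + 5^2 = 55
N_2 = 5 + 55^2 + 55^2 = 6055
Terms of depth exactly 2: N_2 − N_1 = 6055 − 55 = 6000.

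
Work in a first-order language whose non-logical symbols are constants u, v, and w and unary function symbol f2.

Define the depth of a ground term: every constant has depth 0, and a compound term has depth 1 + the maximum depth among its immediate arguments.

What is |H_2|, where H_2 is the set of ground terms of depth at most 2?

If N_k denotes the number of depth-≤k ground terms, the 3 constants give N_0 = 3, and each function symbol of arity r contributes N_{k-1}^r new terms at level k: N_k = 3 + N_{k-1}.
N_0 = 3
N_1 = 3 + 3 = 6
N_2 = 3 + 6 = 9

9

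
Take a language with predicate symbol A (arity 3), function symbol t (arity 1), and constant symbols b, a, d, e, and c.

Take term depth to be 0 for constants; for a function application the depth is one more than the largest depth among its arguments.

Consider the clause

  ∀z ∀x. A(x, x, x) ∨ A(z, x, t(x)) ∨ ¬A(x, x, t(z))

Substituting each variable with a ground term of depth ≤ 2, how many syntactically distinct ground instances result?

225

Ground terms of depth ≤ 2:
  Write N_k for the number of ground terms of depth ≤ k. A term of depth ≤ k is either a constant or a function symbol applied to arguments of depth ≤ k−1, so N_k = 5 + N_{k-1}.
  N_0 = 5
  N_1 = 5 + 5 = 10
  N_2 = 5 + 10 = 15
So there are 15 ground terms available for substitution.
Each of z, x ranges independently over the available ground terms, and distinct assignments produce distinct instances.
Number of ground instances = 15^2 = 225.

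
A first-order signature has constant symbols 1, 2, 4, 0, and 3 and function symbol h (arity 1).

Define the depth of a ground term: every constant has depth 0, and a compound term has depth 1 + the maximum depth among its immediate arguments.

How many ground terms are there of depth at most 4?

Let N_k = |{terms of depth ≤ k}|. Then N_0 = 5 and N_k = 5 + N_{k-1} for k ≥ 1 (one summand per function symbol, arity giving the exponent).
N_0 = 5
N_1 = 5 + 5 = 10
N_2 = 5 + 10 = 15
N_3 = 5 + 15 = 20
N_4 = 5 + 20 = 25

25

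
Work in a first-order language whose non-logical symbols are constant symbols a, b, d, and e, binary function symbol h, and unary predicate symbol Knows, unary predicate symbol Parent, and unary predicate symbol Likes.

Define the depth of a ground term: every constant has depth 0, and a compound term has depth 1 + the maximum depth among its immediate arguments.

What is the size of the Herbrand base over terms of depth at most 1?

60

First count ground terms of depth ≤ 1.
Let N_k count ground terms of depth at most k. Each non-constant term of depth ≤ k is some function symbol applied to depth-≤(k−1) arguments, giving N_k = 4 + N_{k-1}^2.
N_0 = 4
N_1 = 4 + 4^2 = 20
So |H| = 20.
A ground atom is a predicate applied to a tuple of terms from H, so the count is the sum over predicates of |H|^arity:
  Knows: 20;  Parent: 20;  Likes: 20
Total ground atoms: 20 + 20 + 20 = 60.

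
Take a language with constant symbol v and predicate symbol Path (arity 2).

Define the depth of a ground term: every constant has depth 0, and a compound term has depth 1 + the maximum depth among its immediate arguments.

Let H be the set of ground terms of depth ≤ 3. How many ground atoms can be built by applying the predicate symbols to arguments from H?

1

First count ground terms of depth ≤ 3.
With no function symbols every ground term is a constant, so there is exactly 1 ground term at every depth bound.
N_0 = 1
N_1 = 1
N_2 = 1
N_3 = 1
Explicitly: v.
So |H| = 1.
A ground atom is a predicate applied to a tuple of terms from H, so the count is the sum over predicates of |H|^arity:
  Path: 1^2 = 1
Total ground atoms: 1.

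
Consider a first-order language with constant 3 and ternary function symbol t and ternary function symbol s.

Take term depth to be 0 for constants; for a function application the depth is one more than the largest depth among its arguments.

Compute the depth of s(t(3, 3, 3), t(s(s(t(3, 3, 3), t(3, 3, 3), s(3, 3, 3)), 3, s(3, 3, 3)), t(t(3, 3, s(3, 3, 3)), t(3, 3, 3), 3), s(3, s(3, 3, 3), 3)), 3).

depth(t(3, 3, 3)) = 1 + max(0, 0, 0) = 1
depth(s(3, 3, 3)) = 1 + max(0, 0, 0) = 1
depth(s(t(3, 3, 3), t(3, 3, 3), s(3, 3, 3))) = 1 + max(1, 1, 1) = 2
depth(s(s(t(3, 3, 3), t(3, 3, 3), s(3, 3, 3)), 3, s(3, 3, 3))) = 1 + max(2, 0, 1) = 3
depth(t(3, 3, s(3, 3, 3))) = 1 + max(0, 0, 1) = 2
depth(t(t(3, 3, s(3, 3, 3)), t(3, 3, 3), 3)) = 1 + max(2, 1, 0) = 3
depth(s(3, s(3, 3, 3), 3)) = 1 + max(0, 1, 0) = 2
depth(t(s(s(t(3, 3, 3), t(3, 3, 3), s(3, 3, 3)), 3, s(3, 3, 3)), t(t(3, 3, s(3, 3, 3)), t(3, 3, 3), 3), s(3, s(3, 3, 3), 3))) = 1 + max(3, 3, 2) = 4
depth(s(t(3, 3, 3), t(s(s(t(3, 3, 3), t(3, 3, 3), s(3, 3, 3)), 3, s(3, 3, 3)), t(t(3, 3, s(3, 3, 3)), t(3, 3, 3), 3), s(3, s(3, 3, 3), 3)), 3)) = 1 + max(1, 4, 0) = 5

5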